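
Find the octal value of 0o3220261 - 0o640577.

Subtract column by column in base 8:
  1-7 → 2 (borrow)
  6-7-1 → 6 (borrow)
  2-5-1 → 4 (borrow)
  0-0-1 → 7 (borrow)
  2-4-1 → 5 (borrow)
  2-6-1 → 3 (borrow)
  3-0-1 → 2

0o2357462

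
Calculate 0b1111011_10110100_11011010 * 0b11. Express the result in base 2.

Multiply each base-2 digit by 3, carrying:
  0×3 = 0 → write 0
  1×3 = 3 → write 1 carry 1
  0×3+1 = 1 → write 1
  1×3 = 3 → write 1 carry 1
  1×3+1 = 4 → write 0 carry 2
  0×3+2 = 2 → write 0 carry 1
  1×3+1 = 4 → write 0 carry 2
  1×3+2 = 5 → write 1 carry 2
  0×3+2 = 2 → write 0 carry 1
  0×3+1 = 1 → write 1
  1×3 = 3 → write 1 carry 1
  0×3+1 = 1 → write 1
  1×3 = 3 → write 1 carry 1
  1×3+1 = 4 → write 0 carry 2
  0×3+2 = 2 → write 0 carry 1
  1×3+1 = 4 → write 0 carry 2
  1×3+2 = 5 → write 1 carry 2
  1×3+2 = 5 → write 1 carry 2
  0×3+2 = 2 → write 0 carry 1
  1×3+1 = 4 → write 0 carry 2
  1×3+2 = 5 → write 1 carry 2
  1×3+2 = 5 → write 1 carry 2
  1×3+2 = 5 → write 1 carry 2
  remaining carry: 10

0b1011100110001111010001110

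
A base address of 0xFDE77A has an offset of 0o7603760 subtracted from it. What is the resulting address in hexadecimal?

0o7603760 = 0x1F07F0 in hexadecimal.
Subtract column by column in base 16:
  A-0 → A
  7-F → 8 (borrow)
  7-7-1 → F (borrow)
  E-0-1 → D
  D-F → E (borrow)
  F-1-1 → D

0xDEDF8A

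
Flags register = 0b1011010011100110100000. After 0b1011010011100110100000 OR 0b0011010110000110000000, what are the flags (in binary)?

0b1011010111100110100000

OR bit by bit (1 where either bit is 1):
  1011010011100110100000
| 0011010110000110000000
= 1011010111100110100000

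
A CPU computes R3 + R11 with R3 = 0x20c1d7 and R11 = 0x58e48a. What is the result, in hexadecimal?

Add column by column in base 16, right to left:
  7+a = 1 carry 1
  d+8+1 = 6 carry 1
  1+4+1 = 6
  c+e = a carry 1
  0+8+1 = 9
  2+5 = 7

0x79a661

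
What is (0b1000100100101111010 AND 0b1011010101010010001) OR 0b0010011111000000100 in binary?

0b1010011111000010100

0b1000100100101111010 AND 0b1011010101010010001 = 0b1000000100000010000.
Then OR with 0b0010011111000000100.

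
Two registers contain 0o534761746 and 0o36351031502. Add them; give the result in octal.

0o37106013450

Add column by column in base 8, right to left:
  6+2 = 0 carry 1
  4+0+1 = 5
  7+5 = 4 carry 1
  1+1+1 = 3
  6+3 = 1 carry 1
  7+0+1 = 0 carry 1
  4+1+1 = 6
  3+5 = 0 carry 1
  5+3+1 = 1 carry 1
  0+6+1 = 7
  0+3 = 3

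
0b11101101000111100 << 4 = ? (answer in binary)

0b111011010001111000000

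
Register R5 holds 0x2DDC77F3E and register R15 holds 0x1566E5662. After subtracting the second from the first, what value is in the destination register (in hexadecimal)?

0x1875928DC

Subtract column by column in base 16:
  E-2 → C
  3-6 → D (borrow)
  F-6-1 → 8
  7-5 → 2
  7-E → 9 (borrow)
  C-6-1 → 5
  D-6 → 7
  D-5 → 8
  2-1 → 1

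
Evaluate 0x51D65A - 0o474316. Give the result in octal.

0x51D65A = 0o24353132 in octal.
Subtract column by column in base 8:
  2-6 → 4 (borrow)
  3-1-1 → 1
  1-3 → 6 (borrow)
  3-4-1 → 6 (borrow)
  5-7-1 → 5 (borrow)
  3-4-1 → 6 (borrow)
  4-0-1 → 3
  2-0 → 2

0o23656614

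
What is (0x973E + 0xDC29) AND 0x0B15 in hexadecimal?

0x305

Add column by column in base 16, right to left:
  E+9 = 7 carry 1
  3+2+1 = 6
  7+C = 3 carry 1
  9+D+1 = 7 carry 1
  final carry 1
Sum = 0x17367; now AND with 0x0B15:
  1&0=0, 7&0=0, 3&B=3, 6&1=0, 7&5=5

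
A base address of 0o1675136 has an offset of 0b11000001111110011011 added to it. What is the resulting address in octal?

0o4714771

0b11000001111110011011 = 0o3017633 in octal.
Add column by column in base 8, right to left:
  6+3 = 1 carry 1
  3+3+1 = 7
  1+6 = 7
  5+7 = 4 carry 1
  7+1+1 = 1 carry 1
  6+0+1 = 7
  1+3 = 4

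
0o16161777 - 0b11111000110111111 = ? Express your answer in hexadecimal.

0o16161777 = 0x38e3ff in hexadecimal.
0b11111000110111111 = 0x1f1bf in hexadecimal.
Subtract column by column in base 16:
  f-f → 0
  f-b → 4
  3-1 → 2
  e-f → f (borrow)
  8-1-1 → 6
  3-0 → 3

0x36f240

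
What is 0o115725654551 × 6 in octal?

0o723403014166

Multiply each base-8 digit by 6, carrying:
  1×6 = 6 → write 6
  5×6 = 30 → write 6 carry 3
  5×6+3 = 33 → write 1 carry 4
  4×6+4 = 28 → write 4 carry 3
  5×6+3 = 33 → write 1 carry 4
  6×6+4 = 40 → write 0 carry 5
  5×6+5 = 35 → write 3 carry 4
  2×6+4 = 16 → write 0 carry 2
  7×6+2 = 44 → write 4 carry 5
  5×6+5 = 35 → write 3 carry 4
  1×6+4 = 10 → write 2 carry 1
  1×6+1 = 7 → write 7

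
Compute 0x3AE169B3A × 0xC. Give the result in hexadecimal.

Multiply each base-16 digit by 12, carrying:
  A×12 = 120 → write 8 carry 7
  3×12+7 = 43 → write B carry 2
  B×12+2 = 134 → write 6 carry 8
  9×12+8 = 116 → write 4 carry 7
  6×12+7 = 79 → write F carry 4
  1×12+4 = 16 → write 0 carry 1
  E×12+1 = 169 → write 9 carry 10
  A×12+10 = 130 → write 2 carry 8
  3×12+8 = 44 → write C carry 2
  remaining carry: 2

0x2C290F46B8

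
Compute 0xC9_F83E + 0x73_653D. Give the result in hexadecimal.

0x13D5D7B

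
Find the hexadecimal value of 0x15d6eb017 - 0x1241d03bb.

Subtract column by column in base 16:
  7-b → c (borrow)
  1-b-1 → 5 (borrow)
  0-3-1 → c (borrow)
  b-0-1 → a
  e-d → 1
  6-1 → 5
  d-4 → 9
  5-2 → 3
  1-1 → 0

0x3951ac5c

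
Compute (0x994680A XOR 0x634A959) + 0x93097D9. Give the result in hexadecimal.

0x18D1592C

First 0x994680A XOR 0x634A959 = 0xFA0C153.
Add column by column in base 16, right to left:
  3+9 = C
  5+D = 2 carry 1
  1+7+1 = 9
  C+9 = 5 carry 1
  0+0+1 = 1
  A+3 = D
  F+9 = 8 carry 1
  final carry 1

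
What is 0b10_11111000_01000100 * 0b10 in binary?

0b1011111000010001000

Multiply each base-2 digit by 2, carrying:
  0×2 = 0 → write 0
  0×2 = 0 → write 0
  1×2 = 2 → write 0 carry 1
  0×2+1 = 1 → write 1
  0×2 = 0 → write 0
  0×2 = 0 → write 0
  1×2 = 2 → write 0 carry 1
  0×2+1 = 1 → write 1
  0×2 = 0 → write 0
  0×2 = 0 → write 0
  0×2 = 0 → write 0
  1×2 = 2 → write 0 carry 1
  1×2+1 = 3 → write 1 carry 1
  1×2+1 = 3 → write 1 carry 1
  1×2+1 = 3 → write 1 carry 1
  1×2+1 = 3 → write 1 carry 1
  0×2+1 = 1 → write 1
  1×2 = 2 → write 0 carry 1
  remaining carry: 1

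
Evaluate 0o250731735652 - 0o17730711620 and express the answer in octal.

Subtract column by column in base 8:
  2-0 → 2
  5-2 → 3
  6-6 → 0
  5-1 → 4
  3-1 → 2
  7-7 → 0
  1-0 → 1
  3-3 → 0
  7-7 → 0
  0-7 → 1 (borrow)
  5-1-1 → 3
  2-0 → 2

0o231001024032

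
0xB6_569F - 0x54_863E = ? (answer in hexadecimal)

0x61D061

Subtract column by column in base 16:
  F-E → 1
  9-3 → 6
  6-6 → 0
  5-8 → D (borrow)
  6-4-1 → 1
  B-5 → 6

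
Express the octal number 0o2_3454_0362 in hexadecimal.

Each octal digit is 3 bits: 2=010 3=011 4=100 5=101 4=100 0=000 3=011 6=110 2=010.
Group the bits into nibbles: 0010 0111 0010 1100 0000 1111 0010 → 272C0F2.

0x272C0F2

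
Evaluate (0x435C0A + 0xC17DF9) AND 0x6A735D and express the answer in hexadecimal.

0x5201

Add column by column in base 16, right to left:
  A+9 = 3 carry 1
  0+F+1 = 0 carry 1
  C+D+1 = A carry 1
  5+7+1 = D
  3+1 = 4
  4+C = 0 carry 1
  final carry 1
Sum = 0x104DA03; now AND with 0x6A735D:
  1&0=0, 0&6=0, 4&A=0, D&7=5, A&3=2, 0&5=0, 3&D=1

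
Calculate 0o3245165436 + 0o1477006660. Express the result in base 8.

Add column by column in base 8, right to left:
  6+0 = 6
  3+6 = 1 carry 1
  4+6+1 = 3 carry 1
  5+6+1 = 4 carry 1
  6+0+1 = 7
  1+0 = 1
  5+7 = 4 carry 1
  4+7+1 = 4 carry 1
  2+4+1 = 7
  3+1 = 4

0o4744174316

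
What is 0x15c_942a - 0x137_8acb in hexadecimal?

0x25095f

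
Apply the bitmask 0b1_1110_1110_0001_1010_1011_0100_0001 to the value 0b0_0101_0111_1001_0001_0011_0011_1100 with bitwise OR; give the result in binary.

0b11111111110011011101101111101

OR bit by bit (1 where either bit is 1):
  00101011110010001001100111100
| 11110111000011010101101000001
= 11111111110011011101101111101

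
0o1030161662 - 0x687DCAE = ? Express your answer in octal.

0o166203404

0x687DCAE = 0o641756256 in octal.
Subtract column by column in base 8:
  2-6 → 4 (borrow)
  6-5-1 → 0
  6-2 → 4
  1-6 → 3 (borrow)
  6-5-1 → 0
  1-7 → 2 (borrow)
  0-1-1 → 6 (borrow)
  3-4-1 → 6 (borrow)
  0-6-1 → 1 (borrow)
  1-0-1 → 0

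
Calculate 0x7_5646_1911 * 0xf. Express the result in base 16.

0x6e0e1b77ff

Multiply each base-16 digit by 15, carrying:
  1×15 = 15 → write f
  1×15 = 15 → write f
  9×15 = 135 → write 7 carry 8
  1×15+8 = 23 → write 7 carry 1
  6×15+1 = 91 → write b carry 5
  4×15+5 = 65 → write 1 carry 4
  6×15+4 = 94 → write e carry 5
  5×15+5 = 80 → write 0 carry 5
  7×15+5 = 110 → write e carry 6
  remaining carry: 6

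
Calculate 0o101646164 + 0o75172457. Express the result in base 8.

Add column by column in base 8, right to left:
  4+7 = 3 carry 1
  6+5+1 = 4 carry 1
  1+4+1 = 6
  6+2 = 0 carry 1
  4+7+1 = 4 carry 1
  6+1+1 = 0 carry 1
  1+5+1 = 7
  0+7 = 7
  1+0 = 1

0o177040643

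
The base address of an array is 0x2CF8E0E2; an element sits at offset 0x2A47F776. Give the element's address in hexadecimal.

Add column by column in base 16, right to left:
  2+6 = 8
  E+7 = 5 carry 1
  0+7+1 = 8
  E+F = D carry 1
  8+7+1 = 0 carry 1
  F+4+1 = 4 carry 1
  C+A+1 = 7 carry 1
  2+2+1 = 5

0x5740D858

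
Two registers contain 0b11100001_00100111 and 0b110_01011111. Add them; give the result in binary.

0b1110011110000110

Add column by column in base 2, right to left:
  1+1 = 0 carry 1
  1+1+1 = 1 carry 1
  1+1+1 = 1 carry 1
  0+1+1 = 0 carry 1
  0+1+1 = 0 carry 1
  1+0+1 = 0 carry 1
  0+1+1 = 0 carry 1
  0+0+1 = 1
  1+0 = 1
  0+1 = 1
  0+1 = 1
  0+0 = 0
  0+0 = 0
  1+0 = 1
  1+0 = 1
  1+0 = 1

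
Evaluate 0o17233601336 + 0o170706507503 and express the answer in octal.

Add column by column in base 8, right to left:
  6+3 = 1 carry 1
  3+0+1 = 4
  3+5 = 0 carry 1
  1+7+1 = 1 carry 1
  0+0+1 = 1
  6+5 = 3 carry 1
  3+6+1 = 2 carry 1
  3+0+1 = 4
  2+7 = 1 carry 1
  7+0+1 = 0 carry 1
  1+7+1 = 1 carry 1
  0+1+1 = 2

0o210142311041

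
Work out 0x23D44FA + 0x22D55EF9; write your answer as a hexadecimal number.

0x2512A3F3

Add column by column in base 16, right to left:
  A+9 = 3 carry 1
  F+F+1 = F carry 1
  4+E+1 = 3 carry 1
  4+5+1 = A
  D+5 = 2 carry 1
  3+D+1 = 1 carry 1
  2+2+1 = 5
  0+2 = 2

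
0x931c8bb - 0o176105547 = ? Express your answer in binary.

0x931c8bb = 0b1001001100011100100010111011 in binary.
0o176105547 = 0b1111110001000101101100111 in binary.
Subtract column by column in base 2:
  1-1 → 0
  1-1 → 0
  0-1 → 1 (borrow)
  1-0-1 → 0
  1-0 → 1
  1-1 → 0
  0-1 → 1 (borrow)
  1-0-1 → 0
  0-1 → 1 (borrow)
  0-1-1 → 0 (borrow)
  0-0-1 → 1 (borrow)
  1-1-1 → 1 (borrow)
  0-0-1 → 1 (borrow)
  0-0-1 → 1 (borrow)
  1-0-1 → 0
  1-1 → 0
  1-0 → 1
  0-0 → 0
  0-0 → 0
  0-1 → 1 (borrow)
  1-1-1 → 1 (borrow)
  1-1-1 → 1 (borrow)
  0-1-1 → 0 (borrow)
  0-1-1 → 0 (borrow)
  1-1-1 → 1 (borrow)
  0-0-1 → 1 (borrow)
  0-0-1 → 1 (borrow)
  1-0-1 → 0

0b111001110010011110101010100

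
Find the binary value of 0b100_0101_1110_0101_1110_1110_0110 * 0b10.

Multiply each base-2 digit by 2, carrying:
  0×2 = 0 → write 0
  1×2 = 2 → write 0 carry 1
  1×2+1 = 3 → write 1 carry 1
  0×2+1 = 1 → write 1
  0×2 = 0 → write 0
  1×2 = 2 → write 0 carry 1
  1×2+1 = 3 → write 1 carry 1
  1×2+1 = 3 → write 1 carry 1
  0×2+1 = 1 → write 1
  1×2 = 2 → write 0 carry 1
  1×2+1 = 3 → write 1 carry 1
  1×2+1 = 3 → write 1 carry 1
  1×2+1 = 3 → write 1 carry 1
  0×2+1 = 1 → write 1
  1×2 = 2 → write 0 carry 1
  0×2+1 = 1 → write 1
  0×2 = 0 → write 0
  1×2 = 2 → write 0 carry 1
  1×2+1 = 3 → write 1 carry 1
  1×2+1 = 3 → write 1 carry 1
  1×2+1 = 3 → write 1 carry 1
  0×2+1 = 1 → write 1
  1×2 = 2 → write 0 carry 1
  0×2+1 = 1 → write 1
  0×2 = 0 → write 0
  0×2 = 0 → write 0
  1×2 = 2 → write 0 carry 1
  remaining carry: 1

0b1000101111001011110111001100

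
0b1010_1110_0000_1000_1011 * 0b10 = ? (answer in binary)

Multiply each base-2 digit by 2, carrying:
  1×2 = 2 → write 0 carry 1
  1×2+1 = 3 → write 1 carry 1
  0×2+1 = 1 → write 1
  1×2 = 2 → write 0 carry 1
  0×2+1 = 1 → write 1
  0×2 = 0 → write 0
  0×2 = 0 → write 0
  1×2 = 2 → write 0 carry 1
  0×2+1 = 1 → write 1
  0×2 = 0 → write 0
  0×2 = 0 → write 0
  0×2 = 0 → write 0
  0×2 = 0 → write 0
  1×2 = 2 → write 0 carry 1
  1×2+1 = 3 → write 1 carry 1
  1×2+1 = 3 → write 1 carry 1
  0×2+1 = 1 → write 1
  1×2 = 2 → write 0 carry 1
  0×2+1 = 1 → write 1
  1×2 = 2 → write 0 carry 1
  remaining carry: 1

0b101011100000100010110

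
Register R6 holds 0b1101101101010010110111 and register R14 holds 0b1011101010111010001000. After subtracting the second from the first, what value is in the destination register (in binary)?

Subtract column by column in base 2:
  1-0 → 1
  1-0 → 1
  1-0 → 1
  0-1 → 1 (borrow)
  1-0-1 → 0
  1-0 → 1
  0-0 → 0
  1-1 → 0
  0-0 → 0
  0-1 → 1 (borrow)
  1-1-1 → 1 (borrow)
  0-1-1 → 0 (borrow)
  1-0-1 → 0
  0-1 → 1 (borrow)
  1-0-1 → 0
  1-1 → 0
  0-0 → 0
  1-1 → 0
  1-1 → 0
  0-1 → 1 (borrow)
  1-0-1 → 0
  1-1 → 0

0b10000010011000101111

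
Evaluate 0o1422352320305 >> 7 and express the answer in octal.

7 bits is not a whole number of base-8 digits; in binary: 1100010010011101010011010000011000101 >> 7 = 110001001001110101001101000001.

0o6111651501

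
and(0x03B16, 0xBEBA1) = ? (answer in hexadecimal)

AND each hex digit independently (no carries):
  0&B=0, 3&E=2, B&B=B, 1&A=0, 6&1=0

0x02B00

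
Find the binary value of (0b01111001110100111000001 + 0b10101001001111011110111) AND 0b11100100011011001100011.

Add column by column in base 2, right to left:
  1+1 = 0 carry 1
  0+1+1 = 0 carry 1
  0+1+1 = 0 carry 1
  0+0+1 = 1
  0+1 = 1
  0+1 = 1
  1+1 = 0 carry 1
  1+1+1 = 1 carry 1
  1+0+1 = 0 carry 1
  0+1+1 = 0 carry 1
  0+1+1 = 0 carry 1
  1+1+1 = 1 carry 1
  0+1+1 = 0 carry 1
  1+0+1 = 0 carry 1
  1+0+1 = 0 carry 1
  1+1+1 = 1 carry 1
  0+0+1 = 1
  0+0 = 0
  1+1 = 0 carry 1
  1+0+1 = 0 carry 1
  1+1+1 = 1 carry 1
  1+0+1 = 0 carry 1
  0+1+1 = 0 carry 1
  final carry 1
Sum = 0b100100011000100010111000; now AND with 0b11100100011011001100011:
  100100011000100010111000
& 011100100011011001100011
= 000100000000000000100000

0b100000000000000100000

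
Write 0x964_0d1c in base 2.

0b1001011001000000110100011100

Expand each hex digit to 4 bits: 9=1001 6=0110 4=0100 0=0000 d=1101 1=0001 c=1100.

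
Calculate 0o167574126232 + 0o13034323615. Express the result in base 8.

0o202630452047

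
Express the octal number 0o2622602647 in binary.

0b10110010010110000010110100111

Each octal digit is 3 bits: 2=010 6=110 2=010 2=010 6=110 0=000 2=010 6=110 4=100 7=111.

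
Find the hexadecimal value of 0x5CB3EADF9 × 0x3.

0x1161BC09EB

Multiply each base-16 digit by 3, carrying:
  9×3 = 27 → write B carry 1
  F×3+1 = 46 → write E carry 2
  D×3+2 = 41 → write 9 carry 2
  A×3+2 = 32 → write 0 carry 2
  E×3+2 = 44 → write C carry 2
  3×3+2 = 11 → write B
  B×3 = 33 → write 1 carry 2
  C×3+2 = 38 → write 6 carry 2
  5×3+2 = 17 → write 1 carry 1
  remaining carry: 1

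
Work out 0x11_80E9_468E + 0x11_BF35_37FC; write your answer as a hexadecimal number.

0x23401E7E8A

Add column by column in base 16, right to left:
  E+C = A carry 1
  8+F+1 = 8 carry 1
  6+7+1 = E
  4+3 = 7
  9+5 = E
  E+3 = 1 carry 1
  0+F+1 = 0 carry 1
  8+B+1 = 4 carry 1
  1+1+1 = 3
  1+1 = 2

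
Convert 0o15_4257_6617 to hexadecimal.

Each octal digit is 3 bits: 1=001 5=101 4=100 2=010 5=101 7=111 6=110 6=110 1=001 7=111.
Group the bits into nibbles: 1101 1000 1010 1111 1101 1000 1111 → D8AFD8F.

0xD8AFD8F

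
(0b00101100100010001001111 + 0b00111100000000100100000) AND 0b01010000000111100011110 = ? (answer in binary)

Add column by column in base 2, right to left:
  1+0 = 1
  1+0 = 1
  1+0 = 1
  1+0 = 1
  0+0 = 0
  0+1 = 1
  1+0 = 1
  0+0 = 0
  0+1 = 1
  0+0 = 0
  1+0 = 1
  0+0 = 0
  0+0 = 0
  0+0 = 0
  1+0 = 1
  0+0 = 0
  0+0 = 0
  1+1 = 0 carry 1
  1+1+1 = 1 carry 1
  0+1+1 = 0 carry 1
  1+1+1 = 1 carry 1
  final carry 1
Sum = 0b1101000100010101101111; now AND with 0b01010000000111100011110:
  01101000100010101101111
& 01010000000111100011110
= 01000000000010100001110

0b1000000000010100001110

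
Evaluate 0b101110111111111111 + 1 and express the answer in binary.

0b101111000000000000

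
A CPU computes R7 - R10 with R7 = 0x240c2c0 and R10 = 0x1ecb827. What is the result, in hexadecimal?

0x540a99

Subtract column by column in base 16:
  0-7 → 9 (borrow)
  c-2-1 → 9
  2-8 → a (borrow)
  c-b-1 → 0
  0-c → 4 (borrow)
  4-e-1 → 5 (borrow)
  2-1-1 → 0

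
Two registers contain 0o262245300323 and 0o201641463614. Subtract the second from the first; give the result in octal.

Subtract column by column in base 8:
  3-4 → 7 (borrow)
  2-1-1 → 0
  3-6 → 5 (borrow)
  0-3-1 → 4 (borrow)
  0-6-1 → 1 (borrow)
  3-4-1 → 6 (borrow)
  5-1-1 → 3
  4-4 → 0
  2-6 → 4 (borrow)
  2-1-1 → 0
  6-0 → 6
  2-2 → 0

0o60403614507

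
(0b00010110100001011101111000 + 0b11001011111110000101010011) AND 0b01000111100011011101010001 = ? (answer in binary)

0b1000010000011000001000001

Add column by column in base 2, right to left:
  0+1 = 1
  0+1 = 1
  0+0 = 0
  1+0 = 1
  1+1 = 0 carry 1
  1+0+1 = 0 carry 1
  1+1+1 = 1 carry 1
  0+0+1 = 1
  1+1 = 0 carry 1
  1+0+1 = 0 carry 1
  1+0+1 = 0 carry 1
  0+0+1 = 1
  1+0 = 1
  0+1 = 1
  0+1 = 1
  0+1 = 1
  0+1 = 1
  1+1 = 0 carry 1
  0+1+1 = 0 carry 1
  1+1+1 = 1 carry 1
  1+0+1 = 0 carry 1
  0+1+1 = 0 carry 1
  1+0+1 = 0 carry 1
  0+0+1 = 1
  0+1 = 1
  0+1 = 1
Sum = 0b11100010011111100011001011; now AND with 0b01000111100011011101010001:
  11100010011111100011001011
& 01000111100011011101010001
= 01000010000011000001000001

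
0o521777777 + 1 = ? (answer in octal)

0o522000000

The trailing 6 digits are 7 (max in base 8), so adding 1 cascades: they roll to 0 and the next digit up increments.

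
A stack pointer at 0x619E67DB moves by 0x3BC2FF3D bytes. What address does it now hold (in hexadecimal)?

0x9D616718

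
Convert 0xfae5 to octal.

0o175345

Expand each hex digit to 4 bits: f=1111 a=1010 e=1110 5=0101.
Group the bits in threes: 001 111 101 011 100 101 → 175345.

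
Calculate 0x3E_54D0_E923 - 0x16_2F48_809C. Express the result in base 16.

Subtract column by column in base 16:
  3-C → 7 (borrow)
  2-9-1 → 8 (borrow)
  9-0-1 → 8
  E-8 → 6
  0-8 → 8 (borrow)
  D-4-1 → 8
  4-F → 5 (borrow)
  5-2-1 → 2
  E-6 → 8
  3-1 → 2

0x2825886887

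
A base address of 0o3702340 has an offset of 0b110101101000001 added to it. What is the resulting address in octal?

0b110101101000001 = 0o65501 in octal.
Add column by column in base 8, right to left:
  0+1 = 1
  4+0 = 4
  3+5 = 0 carry 1
  2+5+1 = 0 carry 1
  0+6+1 = 7
  7+0 = 7
  3+0 = 3

0o3770041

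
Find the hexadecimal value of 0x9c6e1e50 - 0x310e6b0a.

0x6b5fb346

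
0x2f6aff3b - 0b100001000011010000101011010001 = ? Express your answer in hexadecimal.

0b100001000011010000101011010001 = 0x210d0ad1 in hexadecimal.
Subtract column by column in base 16:
  b-1 → a
  3-d → 6 (borrow)
  f-a-1 → 4
  f-0 → f
  a-d → d (borrow)
  6-0-1 → 5
  f-1 → e
  2-2 → 0

0xe5df46a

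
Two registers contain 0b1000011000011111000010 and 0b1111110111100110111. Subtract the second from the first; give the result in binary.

Subtract column by column in base 2:
  0-1 → 1 (borrow)
  1-1-1 → 1 (borrow)
  0-1-1 → 0 (borrow)
  0-0-1 → 1 (borrow)
  0-1-1 → 0 (borrow)
  0-1-1 → 0 (borrow)
  1-0-1 → 0
  1-0 → 1
  1-1 → 0
  1-1 → 0
  1-1 → 0
  0-1 → 1 (borrow)
  0-0-1 → 1 (borrow)
  0-1-1 → 0 (borrow)
  0-1-1 → 0 (borrow)
  1-1-1 → 1 (borrow)
  1-1-1 → 1 (borrow)
  0-1-1 → 0 (borrow)
  0-1-1 → 0 (borrow)
  0-0-1 → 1 (borrow)
  0-0-1 → 1 (borrow)
  1-0-1 → 0

0b110011001100010001011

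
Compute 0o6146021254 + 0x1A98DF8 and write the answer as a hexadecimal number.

0x3341B0A4

0o6146021254 = 0x319822AC in hexadecimal.
Add column by column in base 16, right to left:
  C+8 = 4 carry 1
  A+F+1 = A carry 1
  2+D+1 = 0 carry 1
  2+8+1 = B
  8+9 = 1 carry 1
  9+A+1 = 4 carry 1
  1+1+1 = 3
  3+0 = 3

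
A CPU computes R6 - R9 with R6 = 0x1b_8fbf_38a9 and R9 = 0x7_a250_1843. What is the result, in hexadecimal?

Subtract column by column in base 16:
  9-3 → 6
  a-4 → 6
  8-8 → 0
  3-1 → 2
  f-0 → f
  b-5 → 6
  f-2 → d
  8-a → e (borrow)
  b-7-1 → 3
  1-0 → 1

0x13ed6f2066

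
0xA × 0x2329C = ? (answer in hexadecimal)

Multiply each base-16 digit by 10, carrying:
  C×10 = 120 → write 8 carry 7
  9×10+7 = 97 → write 1 carry 6
  2×10+6 = 26 → write A carry 1
  3×10+1 = 31 → write F carry 1
  2×10+1 = 21 → write 5 carry 1
  remaining carry: 1

0x15FA18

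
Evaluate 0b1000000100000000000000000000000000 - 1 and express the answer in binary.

0b1000000011111111111111111111111111

The trailing 26 digits are 0, so subtracting 1 borrows through: they become 1 and the next digit up decrements.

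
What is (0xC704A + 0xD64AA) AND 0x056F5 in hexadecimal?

Add column by column in base 16, right to left:
  A+A = 4 carry 1
  4+A+1 = F
  0+4 = 4
  7+6 = D
  C+D = 9 carry 1
  final carry 1
Sum = 0x19D4F4; now AND with 0x056F5:
  1&0=0, 9&0=0, D&5=5, 4&6=4, F&F=F, 4&5=4

0x54F4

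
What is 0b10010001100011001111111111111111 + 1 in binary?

0b10010001100011010000000000000000

The trailing 16 digits are 1 (max in base 2), so adding 1 cascades: they roll to 0 and the next digit up increments.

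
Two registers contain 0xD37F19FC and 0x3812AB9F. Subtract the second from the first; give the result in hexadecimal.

Subtract column by column in base 16:
  C-F → D (borrow)
  F-9-1 → 5
  9-B → E (borrow)
  1-A-1 → 6 (borrow)
  F-2-1 → C
  7-1 → 6
  3-8 → B (borrow)
  D-3-1 → 9

0x9B6C6E5D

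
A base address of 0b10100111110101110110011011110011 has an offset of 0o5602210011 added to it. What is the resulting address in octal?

0o32570073374

0b10100111110101110110011011110011 = 0o24765663363 in octal.
Add column by column in base 8, right to left:
  3+1 = 4
  6+1 = 7
  3+0 = 3
  3+0 = 3
  6+1 = 7
  6+2 = 0 carry 1
  5+2+1 = 0 carry 1
  6+0+1 = 7
  7+6 = 5 carry 1
  4+5+1 = 2 carry 1
  2+0+1 = 3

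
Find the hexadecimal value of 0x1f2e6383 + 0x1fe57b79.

0x3f13defc

Add column by column in base 16, right to left:
  3+9 = c
  8+7 = f
  3+b = e
  6+7 = d
  e+5 = 3 carry 1
  2+e+1 = 1 carry 1
  f+f+1 = f carry 1
  1+1+1 = 3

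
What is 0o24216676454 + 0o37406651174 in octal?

Add column by column in base 8, right to left:
  4+4 = 0 carry 1
  5+7+1 = 5 carry 1
  4+1+1 = 6
  6+1 = 7
  7+5 = 4 carry 1
  6+6+1 = 5 carry 1
  6+6+1 = 5 carry 1
  1+0+1 = 2
  2+4 = 6
  4+7 = 3 carry 1
  2+3+1 = 6

0o63625547650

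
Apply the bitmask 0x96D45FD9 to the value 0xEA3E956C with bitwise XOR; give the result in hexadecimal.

0x7CEACAB5

XOR each hex digit independently (no carries):
  E^9=7, A^6=C, 3^D=E, E^4=A, 9^5=C, 5^F=A, 6^D=B, C^9=5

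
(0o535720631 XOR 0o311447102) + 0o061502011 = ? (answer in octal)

0o706071744

First 0o535720631 XOR 0o311447102 = 0o624367733.
Add column by column in base 8, right to left:
  3+1 = 4
  3+1 = 4
  7+0 = 7
  7+2 = 1 carry 1
  6+0+1 = 7
  3+5 = 0 carry 1
  4+1+1 = 6
  2+6 = 0 carry 1
  6+0+1 = 7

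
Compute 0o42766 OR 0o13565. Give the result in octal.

0o53767

OR each oct digit independently (no carries):
  4|1=5, 2|3=3, 7|5=7, 6|6=6, 6|5=7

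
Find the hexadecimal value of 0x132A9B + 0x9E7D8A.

0xB1A825

Add column by column in base 16, right to left:
  B+A = 5 carry 1
  9+8+1 = 2 carry 1
  A+D+1 = 8 carry 1
  2+7+1 = A
  3+E = 1 carry 1
  1+9+1 = B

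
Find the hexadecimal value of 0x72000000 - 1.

0x71FFFFFF

The trailing 6 digits are 0, so subtracting 1 borrows through: they become F and the next digit up decrements.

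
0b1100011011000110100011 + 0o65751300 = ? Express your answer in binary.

0o65751300 = 0b110101111101001011000000 in binary.
Add column by column in base 2, right to left:
  1+0 = 1
  1+0 = 1
  0+0 = 0
  0+0 = 0
  0+0 = 0
  1+0 = 1
  0+1 = 1
  1+1 = 0 carry 1
  1+0+1 = 0 carry 1
  0+1+1 = 0 carry 1
  0+0+1 = 1
  0+0 = 0
  1+1 = 0 carry 1
  1+0+1 = 0 carry 1
  0+1+1 = 0 carry 1
  1+1+1 = 1 carry 1
  1+1+1 = 1 carry 1
  0+1+1 = 0 carry 1
  0+1+1 = 0 carry 1
  0+0+1 = 1
  1+1 = 0 carry 1
  1+0+1 = 0 carry 1
  0+1+1 = 0 carry 1
  0+1+1 = 0 carry 1
  final carry 1

0b1000010011000010001100011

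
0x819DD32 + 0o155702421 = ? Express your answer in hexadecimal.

0x9D16243

0o155702421 = 0x1B78511 in hexadecimal.
Add column by column in base 16, right to left:
  2+1 = 3
  3+1 = 4
  D+5 = 2 carry 1
  D+8+1 = 6 carry 1
  9+7+1 = 1 carry 1
  1+B+1 = D
  8+1 = 9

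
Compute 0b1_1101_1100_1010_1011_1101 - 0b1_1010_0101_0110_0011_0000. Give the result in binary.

0b110111010010001101

Subtract column by column in base 2:
  1-0 → 1
  0-0 → 0
  1-0 → 1
  1-0 → 1
  1-1 → 0
  1-1 → 0
  0-0 → 0
  1-0 → 1
  0-0 → 0
  1-1 → 0
  0-1 → 1 (borrow)
  1-0-1 → 0
  0-1 → 1 (borrow)
  0-0-1 → 1 (borrow)
  1-1-1 → 1 (borrow)
  1-0-1 → 0
  1-0 → 1
  0-1 → 1 (borrow)
  1-0-1 → 0
  1-1 → 0
  1-1 → 0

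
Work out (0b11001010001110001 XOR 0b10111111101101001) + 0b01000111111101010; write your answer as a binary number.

0b10111101100000010

First 0b11001010001110001 XOR 0b10111111101101001 = 0b01110101100011000.
Add column by column in base 2, right to left:
  0+0 = 0
  0+1 = 1
  0+0 = 0
  1+1 = 0 carry 1
  1+0+1 = 0 carry 1
  0+1+1 = 0 carry 1
  0+1+1 = 0 carry 1
  0+1+1 = 0 carry 1
  1+1+1 = 1 carry 1
  1+1+1 = 1 carry 1
  0+1+1 = 0 carry 1
  1+1+1 = 1 carry 1
  0+0+1 = 1
  1+0 = 1
  1+0 = 1
  1+1 = 0 carry 1
  final carry 1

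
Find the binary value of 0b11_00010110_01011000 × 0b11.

0b10010100001100001000

Multiply each base-2 digit by 3, carrying:
  0×3 = 0 → write 0
  0×3 = 0 → write 0
  0×3 = 0 → write 0
  1×3 = 3 → write 1 carry 1
  1×3+1 = 4 → write 0 carry 2
  0×3+2 = 2 → write 0 carry 1
  1×3+1 = 4 → write 0 carry 2
  0×3+2 = 2 → write 0 carry 1
  0×3+1 = 1 → write 1
  1×3 = 3 → write 1 carry 1
  1×3+1 = 4 → write 0 carry 2
  0×3+2 = 2 → write 0 carry 1
  1×3+1 = 4 → write 0 carry 2
  0×3+2 = 2 → write 0 carry 1
  0×3+1 = 1 → write 1
  0×3 = 0 → write 0
  1×3 = 3 → write 1 carry 1
  1×3+1 = 4 → write 0 carry 2
  remaining carry: 10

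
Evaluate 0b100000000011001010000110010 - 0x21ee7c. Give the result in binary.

0x21ee7c = 0b1000011110111001111100 in binary.
Subtract column by column in base 2:
  0-0 → 0
  1-0 → 1
  0-1 → 1 (borrow)
  0-1-1 → 0 (borrow)
  1-1-1 → 1 (borrow)
  1-1-1 → 1 (borrow)
  0-1-1 → 0 (borrow)
  0-0-1 → 1 (borrow)
  0-0-1 → 1 (borrow)
  0-1-1 → 0 (borrow)
  1-1-1 → 1 (borrow)
  0-1-1 → 0 (borrow)
  1-0-1 → 0
  0-1 → 1 (borrow)
  0-1-1 → 0 (borrow)
  1-1-1 → 1 (borrow)
  1-1-1 → 1 (borrow)
  0-0-1 → 1 (borrow)
  0-0-1 → 1 (borrow)
  0-0-1 → 1 (borrow)
  0-0-1 → 1 (borrow)
  0-1-1 → 0 (borrow)
  0-0-1 → 1 (borrow)
  0-0-1 → 1 (borrow)
  0-0-1 → 1 (borrow)
  0-0-1 → 1 (borrow)
  1-0-1 → 0

0b11110111111010010110110110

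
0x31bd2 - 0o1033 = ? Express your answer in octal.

0o614667

0x31bd2 = 0o615722 in octal.
Subtract column by column in base 8:
  2-3 → 7 (borrow)
  2-3-1 → 6 (borrow)
  7-0-1 → 6
  5-1 → 4
  1-0 → 1
  6-0 → 6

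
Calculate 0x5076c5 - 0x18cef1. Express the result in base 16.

0x37a7d4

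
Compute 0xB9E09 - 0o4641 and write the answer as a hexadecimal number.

0o4641 = 0x9A1 in hexadecimal.
Subtract column by column in base 16:
  9-1 → 8
  0-A → 6 (borrow)
  E-9-1 → 4
  9-0 → 9
  B-0 → B

0xB9468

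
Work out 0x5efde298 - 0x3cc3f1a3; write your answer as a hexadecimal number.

0x2239f0f5

Subtract column by column in base 16:
  8-3 → 5
  9-a → f (borrow)
  2-1-1 → 0
  e-f → f (borrow)
  d-3-1 → 9
  f-c → 3
  e-c → 2
  5-3 → 2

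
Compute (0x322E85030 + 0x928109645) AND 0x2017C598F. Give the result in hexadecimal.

Add column by column in base 16, right to left:
  0+5 = 5
  3+4 = 7
  0+6 = 6
  5+9 = E
  8+0 = 8
  E+1 = F
  2+8 = A
  2+2 = 4
  3+9 = C
Sum = 0xC4AF8E675; now AND with 0x2017C598F:
  C&2=0, 4&0=0, A&1=0, F&7=7, 8&C=8, E&5=4, 6&9=0, 7&8=0, 5&F=5

0x784005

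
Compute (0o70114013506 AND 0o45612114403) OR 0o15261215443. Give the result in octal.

0o55271215443

0o70114013506 AND 0o45612114403 = 0o40010010402.
Then OR with 0o15261215443.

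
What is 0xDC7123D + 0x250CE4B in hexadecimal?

0x1017E088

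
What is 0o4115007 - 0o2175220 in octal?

0o1717567

Subtract column by column in base 8:
  7-0 → 7
  0-2 → 6 (borrow)
  0-2-1 → 5 (borrow)
  5-5-1 → 7 (borrow)
  1-7-1 → 1 (borrow)
  1-1-1 → 7 (borrow)
  4-2-1 → 1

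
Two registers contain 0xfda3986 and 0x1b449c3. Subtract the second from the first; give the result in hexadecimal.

Subtract column by column in base 16:
  6-3 → 3
  8-c → c (borrow)
  9-9-1 → f (borrow)
  3-4-1 → e (borrow)
  a-4-1 → 5
  d-b → 2
  f-1 → e

0xe25efc3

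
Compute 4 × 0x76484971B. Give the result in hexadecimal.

0x1D92125C6C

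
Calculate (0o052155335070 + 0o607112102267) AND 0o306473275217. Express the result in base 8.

Add column by column in base 8, right to left:
  0+7 = 7
  7+6 = 5 carry 1
  0+2+1 = 3
  5+2 = 7
  3+0 = 3
  3+1 = 4
  5+2 = 7
  5+1 = 6
  1+1 = 2
  2+7 = 1 carry 1
  5+0+1 = 6
  0+6 = 6
Sum = 0o661267437357; now AND with 0o306473275217:
  6&3=2, 6&0=0, 1&6=0, 2&4=0, 6&7=6, 7&3=3, 4&2=0, 3&7=3, 7&5=5, 3&2=2, 5&1=1, 7&7=7

0o200063035217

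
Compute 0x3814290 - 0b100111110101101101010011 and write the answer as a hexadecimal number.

0x2E1E73D

0b100111110101101101010011 = 0x9F5B53 in hexadecimal.
Subtract column by column in base 16:
  0-3 → D (borrow)
  9-5-1 → 3
  2-B → 7 (borrow)
  4-5-1 → E (borrow)
  1-F-1 → 1 (borrow)
  8-9-1 → E (borrow)
  3-0-1 → 2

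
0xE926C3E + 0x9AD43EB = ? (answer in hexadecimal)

0x183FB029

Add column by column in base 16, right to left:
  E+B = 9 carry 1
  3+E+1 = 2 carry 1
  C+3+1 = 0 carry 1
  6+4+1 = B
  2+D = F
  9+A = 3 carry 1
  E+9+1 = 8 carry 1
  final carry 1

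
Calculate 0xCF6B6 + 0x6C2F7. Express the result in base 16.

Add column by column in base 16, right to left:
  6+7 = D
  B+F = A carry 1
  6+2+1 = 9
  F+C = B carry 1
  C+6+1 = 3 carry 1
  final carry 1

0x13B9AD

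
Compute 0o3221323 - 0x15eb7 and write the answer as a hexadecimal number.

0xbc41c

0o3221323 = 0xd22d3 in hexadecimal.
Subtract column by column in base 16:
  3-7 → c (borrow)
  d-b-1 → 1
  2-e → 4 (borrow)
  2-5-1 → c (borrow)
  d-1-1 → b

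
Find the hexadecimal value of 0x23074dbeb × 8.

0x1183a6df58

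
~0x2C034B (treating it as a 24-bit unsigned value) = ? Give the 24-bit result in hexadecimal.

Each hex digit d becomes F−d:
  2→D, C→3, 0→F, 3→C, 4→B, B→4

0xD3FCB4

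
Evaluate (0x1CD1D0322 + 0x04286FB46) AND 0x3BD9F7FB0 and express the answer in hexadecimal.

0x20D837E20

Add column by column in base 16, right to left:
  2+6 = 8
  2+4 = 6
  3+B = E
  0+F = F
  D+6 = 3 carry 1
  1+8+1 = A
  D+2 = F
  C+4 = 0 carry 1
  1+0+1 = 2
Sum = 0x20FA3FE68; now AND with 0x3BD9F7FB0:
  2&3=2, 0&B=0, F&D=D, A&9=8, 3&F=3, F&7=7, E&F=E, 6&B=2, 8&0=0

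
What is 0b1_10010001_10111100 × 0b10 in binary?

0b110010001101111000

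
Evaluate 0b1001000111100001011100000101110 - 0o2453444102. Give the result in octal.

0o6420467754

0b1001000111100001011100000101110 = 0o11074134056 in octal.
Subtract column by column in base 8:
  6-2 → 4
  5-0 → 5
  0-1 → 7 (borrow)
  4-4-1 → 7 (borrow)
  3-4-1 → 6 (borrow)
  1-4-1 → 4 (borrow)
  4-3-1 → 0
  7-5 → 2
  0-4 → 4 (borrow)
  1-2-1 → 6 (borrow)
  1-0-1 → 0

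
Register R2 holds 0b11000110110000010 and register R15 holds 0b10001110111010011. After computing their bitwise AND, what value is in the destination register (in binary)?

AND bit by bit (1 only where both bits are 1):
  11000110110000010
& 10001110111010011
= 10000110110000010

0b10000110110000010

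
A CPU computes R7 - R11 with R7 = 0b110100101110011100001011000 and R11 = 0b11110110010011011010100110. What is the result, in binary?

0b10101111100000000110110010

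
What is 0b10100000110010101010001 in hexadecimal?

0x506551

Group the bits into nibbles: 0101 0000 0110 0101 0101 0001 → 506551.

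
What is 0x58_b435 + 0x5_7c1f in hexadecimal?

0x5e3054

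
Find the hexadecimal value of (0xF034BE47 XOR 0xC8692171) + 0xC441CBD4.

First 0xF034BE47 XOR 0xC8692171 = 0x385D9F36.
Add column by column in base 16, right to left:
  6+4 = A
  3+D = 0 carry 1
  F+B+1 = B carry 1
  9+C+1 = 6 carry 1
  D+1+1 = F
  5+4 = 9
  8+4 = C
  3+C = F

0xFC9F6B0A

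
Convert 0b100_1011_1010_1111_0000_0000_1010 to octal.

Group the bits in threes: 100 101 110 101 111 000 000 001 010 → 456570012.

0o456570012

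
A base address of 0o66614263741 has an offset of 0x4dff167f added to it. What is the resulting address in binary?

0o66614263741 = 0b110110110001100010110011111100001 in binary.
0x4dff167f = 0b1001101111111110001011001111111 in binary.
Add column by column in base 2, right to left:
  1+1 = 0 carry 1
  0+1+1 = 0 carry 1
  0+1+1 = 0 carry 1
  0+1+1 = 0 carry 1
  0+1+1 = 0 carry 1
  1+1+1 = 1 carry 1
  1+1+1 = 1 carry 1
  1+0+1 = 0 carry 1
  1+0+1 = 0 carry 1
  1+1+1 = 1 carry 1
  1+1+1 = 1 carry 1
  0+0+1 = 1
  0+1 = 1
  1+0 = 1
  1+0 = 1
  0+0 = 0
  1+1 = 0 carry 1
  0+1+1 = 0 carry 1
  0+1+1 = 0 carry 1
  0+1+1 = 0 carry 1
  1+1+1 = 1 carry 1
  1+1+1 = 1 carry 1
  0+1+1 = 0 carry 1
  0+1+1 = 0 carry 1
  0+1+1 = 0 carry 1
  1+0+1 = 0 carry 1
  1+1+1 = 1 carry 1
  0+1+1 = 0 carry 1
  1+0+1 = 0 carry 1
  1+0+1 = 0 carry 1
  0+1+1 = 0 carry 1
  1+0+1 = 0 carry 1
  1+0+1 = 0 carry 1
  final carry 1

0b1000000100001100000111111001100000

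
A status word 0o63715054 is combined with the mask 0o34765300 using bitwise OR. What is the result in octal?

0o77775354

OR each oct digit independently (no carries):
  6|3=7, 3|4=7, 7|7=7, 1|6=7, 5|5=5, 0|3=3, 5|0=5, 4|0=4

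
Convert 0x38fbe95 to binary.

0b11100011111011111010010101

Expand each hex digit to 4 bits: 3=0011 8=1000 f=1111 b=1011 e=1110 9=1001 5=0101.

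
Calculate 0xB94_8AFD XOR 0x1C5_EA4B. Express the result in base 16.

0xA5160B6

XOR each hex digit independently (no carries):
  B^1=A, 9^C=5, 4^5=1, 8^E=6, A^A=0, F^4=B, D^B=6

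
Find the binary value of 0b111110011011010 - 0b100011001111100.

Subtract column by column in base 2:
  0-0 → 0
  1-0 → 1
  0-1 → 1 (borrow)
  1-1-1 → 1 (borrow)
  1-1-1 → 1 (borrow)
  0-1-1 → 0 (borrow)
  1-1-1 → 1 (borrow)
  1-0-1 → 0
  0-0 → 0
  0-1 → 1 (borrow)
  1-1-1 → 1 (borrow)
  1-0-1 → 0
  1-0 → 1
  1-0 → 1
  1-1 → 0

0b11011001011110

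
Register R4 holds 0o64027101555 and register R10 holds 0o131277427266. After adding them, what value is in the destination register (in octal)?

0o215326531043

Add column by column in base 8, right to left:
  5+6 = 3 carry 1
  5+6+1 = 4 carry 1
  5+2+1 = 0 carry 1
  1+7+1 = 1 carry 1
  0+2+1 = 3
  1+4 = 5
  7+7 = 6 carry 1
  2+7+1 = 2 carry 1
  0+2+1 = 3
  4+1 = 5
  6+3 = 1 carry 1
  0+1+1 = 2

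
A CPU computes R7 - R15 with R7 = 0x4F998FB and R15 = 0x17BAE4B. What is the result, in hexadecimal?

Subtract column by column in base 16:
  B-B → 0
  F-4 → B
  8-E → A (borrow)
  9-A-1 → E (borrow)
  9-B-1 → D (borrow)
  F-7-1 → 7
  4-1 → 3

0x37DEAB0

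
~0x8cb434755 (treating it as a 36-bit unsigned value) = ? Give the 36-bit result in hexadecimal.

Each hex digit d becomes f−d:
  8→7, c→3, b→4, 4→b, 3→c, 4→b, 7→8, 5→a, 5→a

0x734bcb8aa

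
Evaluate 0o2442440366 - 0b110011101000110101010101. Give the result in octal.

0o2356731641

0b110011101000110101010101 = 0o63506525 in octal.
Subtract column by column in base 8:
  6-5 → 1
  6-2 → 4
  3-5 → 6 (borrow)
  0-6-1 → 1 (borrow)
  4-0-1 → 3
  4-5 → 7 (borrow)
  2-3-1 → 6 (borrow)
  4-6-1 → 5 (borrow)
  4-0-1 → 3
  2-0 → 2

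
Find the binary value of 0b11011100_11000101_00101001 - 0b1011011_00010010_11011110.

0b100000011011001001001011

Subtract column by column in base 2:
  1-0 → 1
  0-1 → 1 (borrow)
  0-1-1 → 0 (borrow)
  1-1-1 → 1 (borrow)
  0-1-1 → 0 (borrow)
  1-0-1 → 0
  0-1 → 1 (borrow)
  0-1-1 → 0 (borrow)
  1-0-1 → 0
  0-1 → 1 (borrow)
  1-0-1 → 0
  0-0 → 0
  0-1 → 1 (borrow)
  0-0-1 → 1 (borrow)
  1-0-1 → 0
  1-0 → 1
  0-1 → 1 (borrow)
  0-1-1 → 0 (borrow)
  1-0-1 → 0
  1-1 → 0
  1-1 → 0
  0-0 → 0
  1-1 → 0
  1-0 → 1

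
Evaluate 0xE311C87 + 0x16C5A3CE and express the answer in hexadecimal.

Add column by column in base 16, right to left:
  7+E = 5 carry 1
  8+C+1 = 5 carry 1
  C+3+1 = 0 carry 1
  1+A+1 = C
  1+5 = 6
  3+C = F
  E+6 = 4 carry 1
  0+1+1 = 2

0x24F6C055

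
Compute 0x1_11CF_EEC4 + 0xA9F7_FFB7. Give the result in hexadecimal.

0x1BBC7EE7B

Add column by column in base 16, right to left:
  4+7 = B
  C+B = 7 carry 1
  E+F+1 = E carry 1
  E+F+1 = E carry 1
  F+7+1 = 7 carry 1
  C+F+1 = C carry 1
  1+9+1 = B
  1+A = B
  1+0 = 1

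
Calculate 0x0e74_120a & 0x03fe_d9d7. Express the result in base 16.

AND each hex digit independently (no carries):
  0&0=0, e&3=2, 7&f=7, 4&e=4, 1&d=1, 2&9=0, 0&d=0, a&7=2

0x02741002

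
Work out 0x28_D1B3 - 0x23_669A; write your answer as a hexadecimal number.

Subtract column by column in base 16:
  3-A → 9 (borrow)
  B-9-1 → 1
  1-6 → B (borrow)
  D-6-1 → 6
  8-3 → 5
  2-2 → 0

0x56B19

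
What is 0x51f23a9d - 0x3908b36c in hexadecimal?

0x18e98731

Subtract column by column in base 16:
  d-c → 1
  9-6 → 3
  a-3 → 7
  3-b → 8 (borrow)
  2-8-1 → 9 (borrow)
  f-0-1 → e
  1-9 → 8 (borrow)
  5-3-1 → 1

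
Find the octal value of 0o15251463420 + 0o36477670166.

0o53751353606

Add column by column in base 8, right to left:
  0+6 = 6
  2+6 = 0 carry 1
  4+1+1 = 6
  3+0 = 3
  6+7 = 5 carry 1
  4+6+1 = 3 carry 1
  1+7+1 = 1 carry 1
  5+7+1 = 5 carry 1
  2+4+1 = 7
  5+6 = 3 carry 1
  1+3+1 = 5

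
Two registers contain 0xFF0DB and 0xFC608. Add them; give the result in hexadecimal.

0x1FB6E3

Add column by column in base 16, right to left:
  B+8 = 3 carry 1
  D+0+1 = E
  0+6 = 6
  F+C = B carry 1
  F+F+1 = F carry 1
  final carry 1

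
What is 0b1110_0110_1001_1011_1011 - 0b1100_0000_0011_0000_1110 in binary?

Subtract column by column in base 2:
  1-0 → 1
  1-1 → 0
  0-1 → 1 (borrow)
  1-1-1 → 1 (borrow)
  1-0-1 → 0
  1-0 → 1
  0-0 → 0
  1-0 → 1
  1-1 → 0
  0-1 → 1 (borrow)
  0-0-1 → 1 (borrow)
  1-0-1 → 0
  0-0 → 0
  1-0 → 1
  1-0 → 1
  0-0 → 0
  0-0 → 0
  1-0 → 1
  1-1 → 0
  1-1 → 0

0b100110011010101101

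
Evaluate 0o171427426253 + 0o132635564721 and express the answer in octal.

0o324265213174

Add column by column in base 8, right to left:
  3+1 = 4
  5+2 = 7
  2+7 = 1 carry 1
  6+4+1 = 3 carry 1
  2+6+1 = 1 carry 1
  4+5+1 = 2 carry 1
  7+5+1 = 5 carry 1
  2+3+1 = 6
  4+6 = 2 carry 1
  1+2+1 = 4
  7+3 = 2 carry 1
  1+1+1 = 3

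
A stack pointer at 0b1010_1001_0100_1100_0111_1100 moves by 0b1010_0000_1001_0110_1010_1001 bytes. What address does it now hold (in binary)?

Add column by column in base 2, right to left:
  0+1 = 1
  0+0 = 0
  1+0 = 1
  1+1 = 0 carry 1
  1+0+1 = 0 carry 1
  1+1+1 = 1 carry 1
  1+0+1 = 0 carry 1
  0+1+1 = 0 carry 1
  0+0+1 = 1
  0+1 = 1
  1+1 = 0 carry 1
  1+0+1 = 0 carry 1
  0+1+1 = 0 carry 1
  0+0+1 = 1
  1+0 = 1
  0+1 = 1
  1+0 = 1
  0+0 = 0
  0+0 = 0
  1+0 = 1
  0+0 = 0
  1+1 = 0 carry 1
  0+0+1 = 1
  1+1 = 0 carry 1
  final carry 1

0b1010010011110001100100101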